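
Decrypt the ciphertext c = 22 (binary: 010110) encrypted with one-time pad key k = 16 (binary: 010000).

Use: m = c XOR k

Step 1: XOR ciphertext with key:
  Ciphertext: 010110
  Key:        010000
  XOR:        000110
Step 2: Plaintext = 000110 = 6 in decimal.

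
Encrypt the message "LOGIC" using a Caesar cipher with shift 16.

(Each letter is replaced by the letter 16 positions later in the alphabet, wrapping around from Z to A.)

Step 1: For each letter, shift forward by 16 positions (mod 26).
  L (position 11) -> position (11+16) mod 26 = 1 -> B
  O (position 14) -> position (14+16) mod 26 = 4 -> E
  G (position 6) -> position (6+16) mod 26 = 22 -> W
  I (position 8) -> position (8+16) mod 26 = 24 -> Y
  C (position 2) -> position (2+16) mod 26 = 18 -> S
Result: BEWYS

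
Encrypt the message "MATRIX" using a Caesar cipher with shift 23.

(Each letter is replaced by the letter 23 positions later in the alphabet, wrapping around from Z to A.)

Step 1: For each letter, shift forward by 23 positions (mod 26).
  M (position 12) -> position (12+23) mod 26 = 9 -> J
  A (position 0) -> position (0+23) mod 26 = 23 -> X
  T (position 19) -> position (19+23) mod 26 = 16 -> Q
  R (position 17) -> position (17+23) mod 26 = 14 -> O
  I (position 8) -> position (8+23) mod 26 = 5 -> F
  X (position 23) -> position (23+23) mod 26 = 20 -> U
Result: JXQOFU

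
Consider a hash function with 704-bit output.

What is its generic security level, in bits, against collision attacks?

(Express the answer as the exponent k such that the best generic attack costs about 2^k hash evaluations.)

Step 1: The hash has a 704-bit output.
Step 2: Collision resistance means it should be infeasible to find any x != y with h(x) = h(y).
By the birthday bound, a generic collision search succeeds after about sqrt(2^704) = 2^(704/2) = 2^352 evaluations.
Step 3: Security level = 352 bits.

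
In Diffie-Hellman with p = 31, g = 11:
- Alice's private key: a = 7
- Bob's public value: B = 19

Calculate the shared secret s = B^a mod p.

Step 1: s = B^a mod p = 19^7 mod 31.
  19^1 mod 31 = 19
  19^2 mod 31 = (19 * 19) mod 31 = 20
  19^3 mod 31 = (20 * 19) mod 31 = 8
  19^4 mod 31 = (8 * 19) mod 31 = 28
  19^5 mod 31 = (28 * 19) mod 31 = 5
  19^6 mod 31 = (5 * 19) mod 31 = 2
  19^7 mod 31 = (2 * 19) mod 31 = 7
Result: shared secret = 7.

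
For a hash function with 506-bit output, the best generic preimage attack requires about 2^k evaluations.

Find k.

Step 1: The hash has a 506-bit output.
Step 2: Preimage resistance means: given a digest h(x), it should be infeasible to find any input that hashes to it.
With a 506-bit output there are 2^506 possible digests, so a generic brute-force preimage search costs about 2^506 evaluations.
Step 3: Security level = 506 bits.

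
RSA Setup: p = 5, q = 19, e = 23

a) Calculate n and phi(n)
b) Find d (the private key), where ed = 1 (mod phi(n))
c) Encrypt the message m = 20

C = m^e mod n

Step 1: n = 5 * 19 = 95.
Step 2: phi(n) = (5-1)(19-1) = 4 * 18 = 72.
Step 3: Find d = 23^(-1) mod 72 = 47.
  Verify: 23 * 47 = 1081 = 1 (mod 72).
Step 4: C = 20^23 mod 95 = 20.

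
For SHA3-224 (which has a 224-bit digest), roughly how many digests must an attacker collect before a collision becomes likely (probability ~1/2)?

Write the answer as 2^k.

Step 1: The birthday paradox gives collision probability ~50% after sqrt(2^n) = 2^(n/2) hashes.
Step 2: For 224-bit output: 2^(224/2) = 2^112.
Step 3: Approximately 2^112 hash computations needed.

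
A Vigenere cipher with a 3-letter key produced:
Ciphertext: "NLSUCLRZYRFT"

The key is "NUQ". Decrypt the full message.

Step 1: Key 'NUQ' has length 3. Extended key: NUQNUQNUQNUQ
Step 2: Decrypt each position:
  N(13) - N(13) = 0 = A
  L(11) - U(20) = 17 = R
  S(18) - Q(16) = 2 = C
  U(20) - N(13) = 7 = H
  C(2) - U(20) = 8 = I
  L(11) - Q(16) = 21 = V
  R(17) - N(13) = 4 = E
  Z(25) - U(20) = 5 = F
  Y(24) - Q(16) = 8 = I
  R(17) - N(13) = 4 = E
  F(5) - U(20) = 11 = L
  T(19) - Q(16) = 3 = D
Plaintext: ARCHIVEFIELD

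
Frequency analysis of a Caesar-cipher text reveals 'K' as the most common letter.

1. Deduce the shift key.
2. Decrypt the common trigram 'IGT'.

Step 1: In English, 'E' is the most frequent letter (12.7%).
Step 2: The most frequent ciphertext letter is 'K' (position 10).
Step 3: Shift = (10 - 4) mod 26 = 6.
Step 4: Decrypt 'IGT' by shifting back 6:
  I -> C
  G -> A
  T -> N
Step 5: 'IGT' decrypts to 'CAN'.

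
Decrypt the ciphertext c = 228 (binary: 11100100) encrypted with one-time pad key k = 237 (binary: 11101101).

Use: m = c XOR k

Step 1: XOR ciphertext with key:
  Ciphertext: 11100100
  Key:        11101101
  XOR:        00001001
Step 2: Plaintext = 00001001 = 9 in decimal.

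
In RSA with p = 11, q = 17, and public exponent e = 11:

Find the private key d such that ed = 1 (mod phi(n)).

Step 1: n = 11 * 17 = 187.
Step 2: phi(n) = 10 * 16 = 160.
Step 3: Find d such that 11 * d = 1 (mod 160).
Step 4: d = 11^(-1) mod 160 = 131.
Verification: 11 * 131 = 1441 = 9 * 160 + 1.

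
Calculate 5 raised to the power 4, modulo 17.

Step 1: Compute 5^4 mod 17 step by step, reducing modulo 17 at each step.
  5^1 mod 17 = 5
  5^2 mod 17 = (5 * 5) mod 17 = 8
  5^3 mod 17 = (8 * 5) mod 17 = 6
  5^4 mod 17 = (6 * 5) mod 17 = 13
Step 2: Result = 13.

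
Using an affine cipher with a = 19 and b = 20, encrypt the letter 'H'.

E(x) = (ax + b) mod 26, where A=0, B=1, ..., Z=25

Step 1: Convert 'H' to number: x = 7.
Step 2: E(7) = (19 * 7 + 20) mod 26 = 153 mod 26 = 23.
Step 3: Convert 23 back to letter: X.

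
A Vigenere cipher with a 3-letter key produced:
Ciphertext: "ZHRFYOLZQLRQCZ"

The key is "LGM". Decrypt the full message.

Step 1: Key 'LGM' has length 3. Extended key: LGMLGMLGMLGMLG
Step 2: Decrypt each position:
  Z(25) - L(11) = 14 = O
  H(7) - G(6) = 1 = B
  R(17) - M(12) = 5 = F
  F(5) - L(11) = 20 = U
  Y(24) - G(6) = 18 = S
  O(14) - M(12) = 2 = C
  L(11) - L(11) = 0 = A
  Z(25) - G(6) = 19 = T
  Q(16) - M(12) = 4 = E
  L(11) - L(11) = 0 = A
  R(17) - G(6) = 11 = L
  Q(16) - M(12) = 4 = E
  C(2) - L(11) = 17 = R
  Z(25) - G(6) = 19 = T
Plaintext: OBFUSCATEALERT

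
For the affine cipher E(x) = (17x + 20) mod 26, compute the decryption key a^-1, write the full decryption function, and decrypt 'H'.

Step 1: Find a^-1, the modular inverse of 17 mod 26.
Step 2: We need 17 * a^-1 = 1 (mod 26).
Step 3: 17 * 23 = 391 = 15 * 26 + 1, so a^-1 = 23.
Step 4: D(y) = 23(y - 20) mod 26.
Step 5: Apply to 'H' (y = 7): D(7) = 23 * (7 - 20) mod 26 = 23 * -13 mod 26 = 13 -> 'N'.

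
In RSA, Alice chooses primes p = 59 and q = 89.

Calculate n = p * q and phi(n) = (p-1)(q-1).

Step 1: n = p * q = 59 * 89 = 5251.
Step 2: phi(n) = (p-1)(q-1) = 58 * 88 = 5104.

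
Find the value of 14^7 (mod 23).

Step 1: Compute 14^7 mod 23 step by step, reducing modulo 23 at each step.
  14^1 mod 23 = 14
  14^2 mod 23 = (14 * 14) mod 23 = 12
  14^3 mod 23 = (12 * 14) mod 23 = 7
  14^4 mod 23 = (7 * 14) mod 23 = 6
  14^5 mod 23 = (6 * 14) mod 23 = 15
  14^6 mod 23 = (15 * 14) mod 23 = 3
  14^7 mod 23 = (3 * 14) mod 23 = 19
Step 2: Result = 19.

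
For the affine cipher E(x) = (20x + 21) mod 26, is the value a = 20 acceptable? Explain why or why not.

Step 1: Compute gcd(20, 26).
Step 2: gcd(20, 26) = 2.
Since gcd = 2 != 1, 20 shares a common factor with 26, so it cannot be used.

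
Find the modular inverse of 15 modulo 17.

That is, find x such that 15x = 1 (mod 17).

Step 1: We need x such that 15 * x = 1 (mod 17).
Step 2: Using the extended Euclidean algorithm or trial:
  15 * 8 = 120 = 7 * 17 + 1.
Step 3: Since 120 mod 17 = 1, the inverse is x = 8.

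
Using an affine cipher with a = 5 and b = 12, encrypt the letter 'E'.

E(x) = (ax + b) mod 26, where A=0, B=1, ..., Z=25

Step 1: Convert 'E' to number: x = 4.
Step 2: E(4) = (5 * 4 + 12) mod 26 = 32 mod 26 = 6.
Step 3: Convert 6 back to letter: G.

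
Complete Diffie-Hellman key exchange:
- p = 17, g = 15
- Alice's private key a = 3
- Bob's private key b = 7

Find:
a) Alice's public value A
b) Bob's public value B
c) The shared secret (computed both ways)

Step 1: A = g^a mod p = 15^3 mod 17 = 9.
Step 2: B = g^b mod p = 15^7 mod 17 = 8.
Step 3: Alice computes s = B^a mod p = 8^3 mod 17 = 2.
Step 4: Bob computes s = A^b mod p = 9^7 mod 17 = 2.
Both sides agree: shared secret = 2.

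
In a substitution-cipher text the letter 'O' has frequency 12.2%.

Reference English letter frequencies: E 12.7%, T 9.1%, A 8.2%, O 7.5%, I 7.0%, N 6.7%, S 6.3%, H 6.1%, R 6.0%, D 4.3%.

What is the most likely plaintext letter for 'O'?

Step 1: The observed frequency is 12.2%.
Step 2: Compare with English frequencies:
  E: 12.7% (difference: 0.5%) <-- closest
  T: 9.1% (difference: 3.1%)
  A: 8.2% (difference: 4.0%)
  O: 7.5% (difference: 4.7%)
  I: 7.0% (difference: 5.2%)
  N: 6.7% (difference: 5.5%)
  S: 6.3% (difference: 5.9%)
  H: 6.1% (difference: 6.1%)
  R: 6.0% (difference: 6.2%)
  D: 4.3% (difference: 7.9%)
Step 3: 'O' most likely represents 'E' (frequency 12.7%).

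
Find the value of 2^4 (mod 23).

Step 1: Compute 2^4 mod 23 step by step, reducing modulo 23 at each step.
  2^1 mod 23 = 2
  2^2 mod 23 = (2 * 2) mod 23 = 4
  2^3 mod 23 = (4 * 2) mod 23 = 8
  2^4 mod 23 = (8 * 2) mod 23 = 16
Step 2: Result = 16.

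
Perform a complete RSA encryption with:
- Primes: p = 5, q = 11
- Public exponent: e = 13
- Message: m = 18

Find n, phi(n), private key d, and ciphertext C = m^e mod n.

Step 1: n = 5 * 11 = 55.
Step 2: phi(n) = (5-1)(11-1) = 4 * 10 = 40.
Step 3: Find d = 13^(-1) mod 40 = 37.
  Verify: 13 * 37 = 481 = 1 (mod 40).
Step 4: C = 18^13 mod 55 = 13.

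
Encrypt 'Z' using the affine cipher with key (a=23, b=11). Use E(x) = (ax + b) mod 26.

Step 1: Convert 'Z' to number: x = 25.
Step 2: E(25) = (23 * 25 + 11) mod 26 = 586 mod 26 = 14.
Step 3: Convert 14 back to letter: O.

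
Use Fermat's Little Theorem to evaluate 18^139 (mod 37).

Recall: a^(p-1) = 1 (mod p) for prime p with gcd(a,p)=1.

Step 1: Since 37 is prime, by Fermat's Little Theorem: 18^36 = 1 (mod 37).
Step 2: Reduce exponent: 139 mod 36 = 31.
Step 3: So 18^139 = 18^31 (mod 37).
Step 4: 18^31 mod 37 = 5.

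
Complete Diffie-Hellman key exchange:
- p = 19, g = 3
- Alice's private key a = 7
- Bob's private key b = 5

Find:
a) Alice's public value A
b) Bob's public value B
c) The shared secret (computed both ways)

Step 1: A = g^a mod p = 3^7 mod 19 = 2.
Step 2: B = g^b mod p = 3^5 mod 19 = 15.
Step 3: Alice computes s = B^a mod p = 15^7 mod 19 = 13.
Step 4: Bob computes s = A^b mod p = 2^5 mod 19 = 13.
Both sides agree: shared secret = 13.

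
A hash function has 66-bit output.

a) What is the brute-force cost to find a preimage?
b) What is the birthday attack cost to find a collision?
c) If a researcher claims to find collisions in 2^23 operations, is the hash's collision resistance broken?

Step 1: Preimage resistance requires brute-force of 2^66 operations.
Step 2: Collision resistance (birthday bound) = 2^(66/2) = 2^33.
Step 3: The claimed attack costs 2^23 operations.
Step 4: Since 2^23 < 2^33, the claimed attack beats the generic birthday bound, so collision resistance is broken.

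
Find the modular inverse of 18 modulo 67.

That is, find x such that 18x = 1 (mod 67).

Step 1: We need x such that 18 * x = 1 (mod 67).
Step 2: Using the extended Euclidean algorithm or trial:
  18 * 41 = 738 = 11 * 67 + 1.
Step 3: Since 738 mod 67 = 1, the inverse is x = 41.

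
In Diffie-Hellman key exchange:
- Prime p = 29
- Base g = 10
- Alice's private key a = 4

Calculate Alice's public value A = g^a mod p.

Step 1: A = g^a mod p = 10^4 mod 29.
  10^1 mod 29 = 10
  10^2 mod 29 = (10 * 10) mod 29 = 13
  10^3 mod 29 = (13 * 10) mod 29 = 14
  10^4 mod 29 = (14 * 10) mod 29 = 24
Result: A = 24.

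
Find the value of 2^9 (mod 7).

Step 1: Compute 2^9 mod 7 step by step, reducing modulo 7 at each step.
  2^1 mod 7 = 2
  2^2 mod 7 = (2 * 2) mod 7 = 4
  2^3 mod 7 = (4 * 2) mod 7 = 1
  2^4 mod 7 = (1 * 2) mod 7 = 2
  2^5 mod 7 = (2 * 2) mod 7 = 4
  2^6 mod 7 = (4 * 2) mod 7 = 1
  2^7 mod 7 = (1 * 2) mod 7 = 2
  2^8 mod 7 = (2 * 2) mod 7 = 4
  2^9 mod 7 = (4 * 2) mod 7 = 1
Step 2: Result = 1.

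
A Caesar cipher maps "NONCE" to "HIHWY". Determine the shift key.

Step 1: Compare first letters: N (position 13) -> H (position 7).
Step 2: Shift = (7 - 13) mod 26 = 20.
The shift value is 20.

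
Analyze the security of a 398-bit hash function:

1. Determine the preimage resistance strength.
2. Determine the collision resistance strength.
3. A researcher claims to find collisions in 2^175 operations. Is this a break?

Step 1: Preimage resistance requires brute-force of 2^398 operations.
Step 2: Collision resistance (birthday bound) = 2^(398/2) = 2^199.
Step 3: The claimed attack costs 2^175 operations.
Step 4: Since 2^175 < 2^199, the claimed attack beats the generic birthday bound, so collision resistance is broken.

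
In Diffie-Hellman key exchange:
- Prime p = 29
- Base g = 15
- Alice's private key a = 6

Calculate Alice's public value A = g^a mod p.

Step 1: A = g^a mod p = 15^6 mod 29.
  15^1 mod 29 = 15
  15^2 mod 29 = (15 * 15) mod 29 = 22
  15^3 mod 29 = (22 * 15) mod 29 = 11
  15^4 mod 29 = (11 * 15) mod 29 = 20
  15^5 mod 29 = (20 * 15) mod 29 = 10
  15^6 mod 29 = (10 * 15) mod 29 = 5
Result: A = 5.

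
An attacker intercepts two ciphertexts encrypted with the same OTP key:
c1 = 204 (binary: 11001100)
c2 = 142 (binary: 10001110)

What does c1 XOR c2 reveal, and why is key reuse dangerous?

Step 1: c1 XOR c2 = (m1 XOR k) XOR (m2 XOR k).
Step 2: By XOR associativity/commutativity: = m1 XOR m2 XOR k XOR k = m1 XOR m2.
Step 3: 11001100 XOR 10001110 = 01000010 = 66.
Step 4: The key cancels out! An attacker learns m1 XOR m2 = 66, revealing the relationship between plaintexts.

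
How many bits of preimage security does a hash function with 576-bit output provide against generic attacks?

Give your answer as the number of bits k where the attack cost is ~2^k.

Step 1: The hash has a 576-bit output.
Step 2: Preimage resistance means: given a digest h(x), it should be infeasible to find any input that hashes to it.
With a 576-bit output there are 2^576 possible digests, so a generic brute-force preimage search costs about 2^576 evaluations.
Step 3: Security level = 576 bits.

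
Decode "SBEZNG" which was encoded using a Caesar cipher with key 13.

Step 1: Reverse the shift by subtracting 13 from each letter position.
  S (position 18) -> position (18-13) mod 26 = 5 -> F
  B (position 1) -> position (1-13) mod 26 = 14 -> O
  E (position 4) -> position (4-13) mod 26 = 17 -> R
  Z (position 25) -> position (25-13) mod 26 = 12 -> M
  N (position 13) -> position (13-13) mod 26 = 0 -> A
  G (position 6) -> position (6-13) mod 26 = 19 -> T
Decrypted message: FORMAT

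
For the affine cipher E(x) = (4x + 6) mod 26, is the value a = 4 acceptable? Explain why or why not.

Step 1: Compute gcd(4, 26).
Step 2: gcd(4, 26) = 2.
Since gcd = 2 != 1, 4 shares a common factor with 26, so it cannot be used.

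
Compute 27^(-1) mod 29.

Step 1: We need x such that 27 * x = 1 (mod 29).
Step 2: Using the extended Euclidean algorithm or trial:
  27 * 14 = 378 = 13 * 29 + 1.
Step 3: Since 378 mod 29 = 1, the inverse is x = 14.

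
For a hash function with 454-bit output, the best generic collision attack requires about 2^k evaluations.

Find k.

Step 1: The hash has a 454-bit output.
Step 2: Collision resistance means it should be infeasible to find any x != y with h(x) = h(y).
By the birthday bound, a generic collision search succeeds after about sqrt(2^454) = 2^(454/2) = 2^227 evaluations.
Step 3: Security level = 227 bits.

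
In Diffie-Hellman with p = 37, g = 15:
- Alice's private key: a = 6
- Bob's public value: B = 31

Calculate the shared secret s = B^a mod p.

Step 1: s = B^a mod p = 31^6 mod 37.
  31^1 mod 37 = 31
  31^2 mod 37 = (31 * 31) mod 37 = 36
  31^3 mod 37 = (36 * 31) mod 37 = 6
  31^4 mod 37 = (6 * 31) mod 37 = 1
  31^5 mod 37 = (1 * 31) mod 37 = 31
  31^6 mod 37 = (31 * 31) mod 37 = 36
Result: shared secret = 36.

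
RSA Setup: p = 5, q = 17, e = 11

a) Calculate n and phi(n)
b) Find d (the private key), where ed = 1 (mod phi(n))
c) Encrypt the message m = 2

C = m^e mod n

Step 1: n = 5 * 17 = 85.
Step 2: phi(n) = (5-1)(17-1) = 4 * 16 = 64.
Step 3: Find d = 11^(-1) mod 64 = 35.
  Verify: 11 * 35 = 385 = 1 (mod 64).
Step 4: C = 2^11 mod 85 = 8.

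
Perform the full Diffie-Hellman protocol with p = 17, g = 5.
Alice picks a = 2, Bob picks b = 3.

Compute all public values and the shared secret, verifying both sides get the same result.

Step 1: A = g^a mod p = 5^2 mod 17 = 8.
Step 2: B = g^b mod p = 5^3 mod 17 = 6.
Step 3: Alice computes s = B^a mod p = 6^2 mod 17 = 2.
Step 4: Bob computes s = A^b mod p = 8^3 mod 17 = 2.
Both sides agree: shared secret = 2.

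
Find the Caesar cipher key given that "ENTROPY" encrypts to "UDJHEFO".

Step 1: Compare first letters: E (position 4) -> U (position 20).
Step 2: Shift = (20 - 4) mod 26 = 16.
The shift value is 16.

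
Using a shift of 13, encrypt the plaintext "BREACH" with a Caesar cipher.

Step 1: For each letter, shift forward by 13 positions (mod 26).
  B (position 1) -> position (1+13) mod 26 = 14 -> O
  R (position 17) -> position (17+13) mod 26 = 4 -> E
  E (position 4) -> position (4+13) mod 26 = 17 -> R
  A (position 0) -> position (0+13) mod 26 = 13 -> N
  C (position 2) -> position (2+13) mod 26 = 15 -> P
  H (position 7) -> position (7+13) mod 26 = 20 -> U
Result: OERNPU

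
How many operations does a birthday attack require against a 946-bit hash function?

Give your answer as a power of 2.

Step 1: The birthday paradox gives collision probability ~50% after sqrt(2^n) = 2^(n/2) hashes.
Step 2: For 946-bit output: 2^(946/2) = 2^473.
Step 3: Approximately 2^473 hash computations needed.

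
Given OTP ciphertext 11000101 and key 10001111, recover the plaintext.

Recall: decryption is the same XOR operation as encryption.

Step 1: XOR ciphertext with key:
  Ciphertext: 11000101
  Key:        10001111
  XOR:        01001010
Step 2: Plaintext = 01001010 = 74 in decimal.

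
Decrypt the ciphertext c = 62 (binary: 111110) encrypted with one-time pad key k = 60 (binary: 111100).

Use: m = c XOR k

Step 1: XOR ciphertext with key:
  Ciphertext: 111110
  Key:        111100
  XOR:        000010
Step 2: Plaintext = 000010 = 2 in decimal.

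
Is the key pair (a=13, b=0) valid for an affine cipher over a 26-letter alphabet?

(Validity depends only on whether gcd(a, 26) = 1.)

Step 1: Compute gcd(13, 26).
Step 2: gcd(13, 26) = 13.
Since gcd = 13 != 1, 13 shares a common factor with 26, so it cannot be used.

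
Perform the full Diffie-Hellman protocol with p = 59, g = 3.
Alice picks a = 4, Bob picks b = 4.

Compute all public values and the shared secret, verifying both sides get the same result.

Step 1: A = g^a mod p = 3^4 mod 59 = 22.
Step 2: B = g^b mod p = 3^4 mod 59 = 22.
Step 3: Alice computes s = B^a mod p = 22^4 mod 59 = 26.
Step 4: Bob computes s = A^b mod p = 22^4 mod 59 = 26.
Both sides agree: shared secret = 26.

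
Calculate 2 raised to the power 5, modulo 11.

Step 1: Compute 2^5 mod 11 step by step, reducing modulo 11 at each step.
  2^1 mod 11 = 2
  2^2 mod 11 = (2 * 2) mod 11 = 4
  2^3 mod 11 = (4 * 2) mod 11 = 8
  2^4 mod 11 = (8 * 2) mod 11 = 5
  2^5 mod 11 = (5 * 2) mod 11 = 10
Step 2: Result = 10.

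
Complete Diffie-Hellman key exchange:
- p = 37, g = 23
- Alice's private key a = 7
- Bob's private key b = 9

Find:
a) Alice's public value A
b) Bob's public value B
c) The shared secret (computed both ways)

Step 1: A = g^a mod p = 23^7 mod 37 = 14.
Step 2: B = g^b mod p = 23^9 mod 37 = 6.
Step 3: Alice computes s = B^a mod p = 6^7 mod 37 = 31.
Step 4: Bob computes s = A^b mod p = 14^9 mod 37 = 31.
Both sides agree: shared secret = 31.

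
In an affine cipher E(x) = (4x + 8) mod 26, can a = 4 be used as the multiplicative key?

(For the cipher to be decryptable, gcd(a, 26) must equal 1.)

Step 1: Compute gcd(4, 26).
Step 2: gcd(4, 26) = 2.
Since gcd = 2 != 1, 4 shares a common factor with 26, so it cannot be used.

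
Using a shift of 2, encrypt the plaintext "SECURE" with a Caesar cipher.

Step 1: For each letter, shift forward by 2 positions (mod 26).
  S (position 18) -> position (18+2) mod 26 = 20 -> U
  E (position 4) -> position (4+2) mod 26 = 6 -> G
  C (position 2) -> position (2+2) mod 26 = 4 -> E
  U (position 20) -> position (20+2) mod 26 = 22 -> W
  R (position 17) -> position (17+2) mod 26 = 19 -> T
  E (position 4) -> position (4+2) mod 26 = 6 -> G
Result: UGEWTG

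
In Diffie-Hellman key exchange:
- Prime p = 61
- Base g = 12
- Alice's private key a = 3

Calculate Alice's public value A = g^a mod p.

Step 1: A = g^a mod p = 12^3 mod 61.
  12^1 mod 61 = 12
  12^2 mod 61 = (12 * 12) mod 61 = 22
  12^3 mod 61 = (22 * 12) mod 61 = 20
Result: A = 20.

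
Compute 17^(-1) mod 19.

Step 1: We need x such that 17 * x = 1 (mod 19).
Step 2: Using the extended Euclidean algorithm or trial:
  17 * 9 = 153 = 8 * 19 + 1.
Step 3: Since 153 mod 19 = 1, the inverse is x = 9.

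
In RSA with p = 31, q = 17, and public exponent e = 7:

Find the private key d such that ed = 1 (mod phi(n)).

Step 1: n = 31 * 17 = 527.
Step 2: phi(n) = 30 * 16 = 480.
Step 3: Find d such that 7 * d = 1 (mod 480).
Step 4: d = 7^(-1) mod 480 = 343.
Verification: 7 * 343 = 2401 = 5 * 480 + 1.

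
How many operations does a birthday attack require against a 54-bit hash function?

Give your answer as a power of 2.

Step 1: The birthday paradox gives collision probability ~50% after sqrt(2^n) = 2^(n/2) hashes.
Step 2: For 54-bit output: 2^(54/2) = 2^27.
Step 3: Approximately 2^27 hash computations needed.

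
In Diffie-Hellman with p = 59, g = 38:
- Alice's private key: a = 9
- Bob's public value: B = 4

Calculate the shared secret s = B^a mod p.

Step 1: s = B^a mod p = 4^9 mod 59.
  4^1 mod 59 = 4
  4^2 mod 59 = (4 * 4) mod 59 = 16
  4^3 mod 59 = (16 * 4) mod 59 = 5
  4^4 mod 59 = (5 * 4) mod 59 = 20
  4^5 mod 59 = (20 * 4) mod 59 = 21
  4^6 mod 59 = (21 * 4) mod 59 = 25
  4^7 mod 59 = (25 * 4) mod 59 = 41
  4^8 mod 59 = (41 * 4) mod 59 = 46
  4^9 mod 59 = (46 * 4) mod 59 = 7
Result: shared secret = 7.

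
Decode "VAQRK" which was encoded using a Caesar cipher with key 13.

Step 1: Reverse the shift by subtracting 13 from each letter position.
  V (position 21) -> position (21-13) mod 26 = 8 -> I
  A (position 0) -> position (0-13) mod 26 = 13 -> N
  Q (position 16) -> position (16-13) mod 26 = 3 -> D
  R (position 17) -> position (17-13) mod 26 = 4 -> E
  K (position 10) -> position (10-13) mod 26 = 23 -> X
Decrypted message: INDEX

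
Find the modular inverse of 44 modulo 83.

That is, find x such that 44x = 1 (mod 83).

Step 1: We need x such that 44 * x = 1 (mod 83).
Step 2: Using the extended Euclidean algorithm or trial:
  44 * 17 = 748 = 9 * 83 + 1.
Step 3: Since 748 mod 83 = 1, the inverse is x = 17.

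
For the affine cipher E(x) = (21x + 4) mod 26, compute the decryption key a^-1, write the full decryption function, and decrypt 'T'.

Step 1: Find a^-1, the modular inverse of 21 mod 26.
Step 2: We need 21 * a^-1 = 1 (mod 26).
Step 3: 21 * 5 = 105 = 4 * 26 + 1, so a^-1 = 5.
Step 4: D(y) = 5(y - 4) mod 26.
Step 5: Apply to 'T' (y = 19): D(19) = 5 * (19 - 4) mod 26 = 5 * 15 mod 26 = 23 -> 'X'.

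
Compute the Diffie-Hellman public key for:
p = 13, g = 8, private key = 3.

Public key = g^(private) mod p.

Step 1: A = g^a mod p = 8^3 mod 13.
  8^1 mod 13 = 8
  8^2 mod 13 = (8 * 8) mod 13 = 12
  8^3 mod 13 = (12 * 8) mod 13 = 5
Result: A = 5.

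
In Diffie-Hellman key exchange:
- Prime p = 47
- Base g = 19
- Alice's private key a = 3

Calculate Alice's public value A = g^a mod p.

Step 1: A = g^a mod p = 19^3 mod 47.
  19^1 mod 47 = 19
  19^2 mod 47 = (19 * 19) mod 47 = 32
  19^3 mod 47 = (32 * 19) mod 47 = 44
Result: A = 44.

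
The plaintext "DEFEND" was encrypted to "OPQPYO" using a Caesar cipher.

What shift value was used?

Step 1: Compare first letters: D (position 3) -> O (position 14).
Step 2: Shift = (14 - 3) mod 26 = 11.
The shift value is 11.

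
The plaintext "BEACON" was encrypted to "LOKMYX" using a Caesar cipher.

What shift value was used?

Step 1: Compare first letters: B (position 1) -> L (position 11).
Step 2: Shift = (11 - 1) mod 26 = 10.
The shift value is 10.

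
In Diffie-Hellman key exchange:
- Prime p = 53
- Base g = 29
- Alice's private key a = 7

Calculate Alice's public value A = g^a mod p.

Step 1: A = g^a mod p = 29^7 mod 53.
  29^1 mod 53 = 29
  29^2 mod 53 = (29 * 29) mod 53 = 46
  29^3 mod 53 = (46 * 29) mod 53 = 9
  29^4 mod 53 = (9 * 29) mod 53 = 49
  29^5 mod 53 = (49 * 29) mod 53 = 43
  29^6 mod 53 = (43 * 29) mod 53 = 28
  29^7 mod 53 = (28 * 29) mod 53 = 17
Result: A = 17.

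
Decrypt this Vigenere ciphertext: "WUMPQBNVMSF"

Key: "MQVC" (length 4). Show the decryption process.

Step 1: Key 'MQVC' has length 4. Extended key: MQVCMQVCMQV
Step 2: Decrypt each position:
  W(22) - M(12) = 10 = K
  U(20) - Q(16) = 4 = E
  M(12) - V(21) = 17 = R
  P(15) - C(2) = 13 = N
  Q(16) - M(12) = 4 = E
  B(1) - Q(16) = 11 = L
  N(13) - V(21) = 18 = S
  V(21) - C(2) = 19 = T
  M(12) - M(12) = 0 = A
  S(18) - Q(16) = 2 = C
  F(5) - V(21) = 10 = K
Plaintext: KERNELSTACK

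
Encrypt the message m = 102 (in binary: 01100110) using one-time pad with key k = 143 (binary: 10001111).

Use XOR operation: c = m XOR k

Step 1: Write out the XOR operation bit by bit:
  Message: 01100110
  Key:     10001111
  XOR:     11101001
Step 2: Convert to decimal: 11101001 = 233.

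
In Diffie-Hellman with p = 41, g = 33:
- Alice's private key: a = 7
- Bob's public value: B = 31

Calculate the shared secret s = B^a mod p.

Step 1: s = B^a mod p = 31^7 mod 41.
  31^1 mod 41 = 31
  31^2 mod 41 = (31 * 31) mod 41 = 18
  31^3 mod 41 = (18 * 31) mod 41 = 25
  31^4 mod 41 = (25 * 31) mod 41 = 37
  31^5 mod 41 = (37 * 31) mod 41 = 40
  31^6 mod 41 = (40 * 31) mod 41 = 10
  31^7 mod 41 = (10 * 31) mod 41 = 23
Result: shared secret = 23.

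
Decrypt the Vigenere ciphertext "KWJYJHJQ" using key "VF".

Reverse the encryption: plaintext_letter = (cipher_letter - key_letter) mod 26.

Step 1: Extend key: VFVFVFVF
Step 2: Decrypt each letter (c - k) mod 26:
  K(10) - V(21) = (10-21) mod 26 = 15 = P
  W(22) - F(5) = (22-5) mod 26 = 17 = R
  J(9) - V(21) = (9-21) mod 26 = 14 = O
  Y(24) - F(5) = (24-5) mod 26 = 19 = T
  J(9) - V(21) = (9-21) mod 26 = 14 = O
  H(7) - F(5) = (7-5) mod 26 = 2 = C
  J(9) - V(21) = (9-21) mod 26 = 14 = O
  Q(16) - F(5) = (16-5) mod 26 = 11 = L
Plaintext: PROTOCOL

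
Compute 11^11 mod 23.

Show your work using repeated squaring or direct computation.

Step 1: Compute 11^11 mod 23 step by step, reducing modulo 23 at each step.
  11^1 mod 23 = 11
  11^2 mod 23 = (11 * 11) mod 23 = 6
  11^3 mod 23 = (6 * 11) mod 23 = 20
  11^4 mod 23 = (20 * 11) mod 23 = 13
  11^5 mod 23 = (13 * 11) mod 23 = 5
  11^6 mod 23 = (5 * 11) mod 23 = 9
  11^7 mod 23 = (9 * 11) mod 23 = 7
  11^8 mod 23 = (7 * 11) mod 23 = 8
  11^9 mod 23 = (8 * 11) mod 23 = 19
  11^10 mod 23 = (19 * 11) mod 23 = 2
  11^11 mod 23 = (2 * 11) mod 23 = 22
Step 2: Result = 22.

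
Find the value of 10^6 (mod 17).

Step 1: Compute 10^6 mod 17 step by step, reducing modulo 17 at each step.
  10^1 mod 17 = 10
  10^2 mod 17 = (10 * 10) mod 17 = 15
  10^3 mod 17 = (15 * 10) mod 17 = 14
  10^4 mod 17 = (14 * 10) mod 17 = 4
  10^5 mod 17 = (4 * 10) mod 17 = 6
  10^6 mod 17 = (6 * 10) mod 17 = 9
Step 2: Result = 9.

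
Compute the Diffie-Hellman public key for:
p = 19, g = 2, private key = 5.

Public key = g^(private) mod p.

Step 1: A = g^a mod p = 2^5 mod 19.
  2^1 mod 19 = 2
  2^2 mod 19 = (2 * 2) mod 19 = 4
  2^3 mod 19 = (4 * 2) mod 19 = 8
  2^4 mod 19 = (8 * 2) mod 19 = 16
  2^5 mod 19 = (16 * 2) mod 19 = 13
Result: A = 13.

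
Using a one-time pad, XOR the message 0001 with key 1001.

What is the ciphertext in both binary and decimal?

Step 1: Write out the XOR operation bit by bit:
  Message: 0001
  Key:     1001
  XOR:     1000
Step 2: Convert to decimal: 1000 = 8.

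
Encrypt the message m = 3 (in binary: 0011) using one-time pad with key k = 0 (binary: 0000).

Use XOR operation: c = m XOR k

Step 1: Write out the XOR operation bit by bit:
  Message: 0011
  Key:     0000
  XOR:     0011
Step 2: Convert to decimal: 0011 = 3.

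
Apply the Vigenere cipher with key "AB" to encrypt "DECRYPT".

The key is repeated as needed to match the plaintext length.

Step 1: Repeat key to match plaintext length:
  Plaintext: DECRYPT
  Key:       ABABABA
Step 2: Encrypt each letter:
  D(3) + A(0) = (3+0) mod 26 = 3 = D
  E(4) + B(1) = (4+1) mod 26 = 5 = F
  C(2) + A(0) = (2+0) mod 26 = 2 = C
  R(17) + B(1) = (17+1) mod 26 = 18 = S
  Y(24) + A(0) = (24+0) mod 26 = 24 = Y
  P(15) + B(1) = (15+1) mod 26 = 16 = Q
  T(19) + A(0) = (19+0) mod 26 = 19 = T
Ciphertext: DFCSYQT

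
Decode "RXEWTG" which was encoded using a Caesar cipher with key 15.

Step 1: Reverse the shift by subtracting 15 from each letter position.
  R (position 17) -> position (17-15) mod 26 = 2 -> C
  X (position 23) -> position (23-15) mod 26 = 8 -> I
  E (position 4) -> position (4-15) mod 26 = 15 -> P
  W (position 22) -> position (22-15) mod 26 = 7 -> H
  T (position 19) -> position (19-15) mod 26 = 4 -> E
  G (position 6) -> position (6-15) mod 26 = 17 -> R
Decrypted message: CIPHER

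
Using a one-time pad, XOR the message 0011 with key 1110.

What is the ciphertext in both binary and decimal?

Step 1: Write out the XOR operation bit by bit:
  Message: 0011
  Key:     1110
  XOR:     1101
Step 2: Convert to decimal: 1101 = 13.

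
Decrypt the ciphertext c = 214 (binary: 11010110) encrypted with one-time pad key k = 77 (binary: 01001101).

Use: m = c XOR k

Step 1: XOR ciphertext with key:
  Ciphertext: 11010110
  Key:        01001101
  XOR:        10011011
Step 2: Plaintext = 10011011 = 155 in decimal.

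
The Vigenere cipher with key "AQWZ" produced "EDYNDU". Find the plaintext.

Step 1: Extend key: AQWZAQ
Step 2: Decrypt each letter (c - k) mod 26:
  E(4) - A(0) = (4-0) mod 26 = 4 = E
  D(3) - Q(16) = (3-16) mod 26 = 13 = N
  Y(24) - W(22) = (24-22) mod 26 = 2 = C
  N(13) - Z(25) = (13-25) mod 26 = 14 = O
  D(3) - A(0) = (3-0) mod 26 = 3 = D
  U(20) - Q(16) = (20-16) mod 26 = 4 = E
Plaintext: ENCODE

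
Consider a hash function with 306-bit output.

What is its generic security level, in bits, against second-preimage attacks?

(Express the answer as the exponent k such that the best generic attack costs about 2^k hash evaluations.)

Step 1: The hash has a 306-bit output.
Step 2: Second-preimage resistance means: given a specific input x, it should be infeasible to find a different y with h(y) = h(x).
With a 306-bit output, a generic search for a second preimage costs about 2^306 evaluations (each trial matches the fixed target with probability 2^-306).
Step 3: Security level = 306 bits.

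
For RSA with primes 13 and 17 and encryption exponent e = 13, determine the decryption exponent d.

Step 1: n = 13 * 17 = 221.
Step 2: phi(n) = 12 * 16 = 192.
Step 3: Find d such that 13 * d = 1 (mod 192).
Step 4: d = 13^(-1) mod 192 = 133.
Verification: 13 * 133 = 1729 = 9 * 192 + 1.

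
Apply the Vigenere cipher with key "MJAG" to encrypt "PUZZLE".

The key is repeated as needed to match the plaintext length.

Step 1: Repeat key to match plaintext length:
  Plaintext: PUZZLE
  Key:       MJAGMJ
Step 2: Encrypt each letter:
  P(15) + M(12) = (15+12) mod 26 = 1 = B
  U(20) + J(9) = (20+9) mod 26 = 3 = D
  Z(25) + A(0) = (25+0) mod 26 = 25 = Z
  Z(25) + G(6) = (25+6) mod 26 = 5 = F
  L(11) + M(12) = (11+12) mod 26 = 23 = X
  E(4) + J(9) = (4+9) mod 26 = 13 = N
Ciphertext: BDZFXN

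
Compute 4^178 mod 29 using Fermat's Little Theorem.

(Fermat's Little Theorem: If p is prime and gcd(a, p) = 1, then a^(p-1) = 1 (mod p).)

Step 1: Since 29 is prime, by Fermat's Little Theorem: 4^28 = 1 (mod 29).
Step 2: Reduce exponent: 178 mod 28 = 10.
Step 3: So 4^178 = 4^10 (mod 29).
Step 4: 4^10 mod 29 = 23.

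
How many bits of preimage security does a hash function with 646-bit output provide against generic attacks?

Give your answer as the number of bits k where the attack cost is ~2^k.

Step 1: The hash has a 646-bit output.
Step 2: Preimage resistance means: given a digest h(x), it should be infeasible to find any input that hashes to it.
With a 646-bit output there are 2^646 possible digests, so a generic brute-force preimage search costs about 2^646 evaluations.
Step 3: Security level = 646 bits.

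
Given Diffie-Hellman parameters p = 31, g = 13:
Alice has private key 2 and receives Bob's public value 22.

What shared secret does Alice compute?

Step 1: s = B^a mod p = 22^2 mod 31.
  22^1 mod 31 = 22
  22^2 mod 31 = (22 * 22) mod 31 = 19
Result: shared secret = 19.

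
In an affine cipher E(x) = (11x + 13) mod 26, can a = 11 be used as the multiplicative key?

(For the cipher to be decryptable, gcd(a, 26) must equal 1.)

Step 1: Compute gcd(11, 26).
Step 2: gcd(11, 26) = 1.
Since gcd = 1, 11 is coprime with 26, so it is a valid key.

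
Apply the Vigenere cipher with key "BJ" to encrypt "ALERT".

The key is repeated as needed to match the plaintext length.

Step 1: Repeat key to match plaintext length:
  Plaintext: ALERT
  Key:       BJBJB
Step 2: Encrypt each letter:
  A(0) + B(1) = (0+1) mod 26 = 1 = B
  L(11) + J(9) = (11+9) mod 26 = 20 = U
  E(4) + B(1) = (4+1) mod 26 = 5 = F
  R(17) + J(9) = (17+9) mod 26 = 0 = A
  T(19) + B(1) = (19+1) mod 26 = 20 = U
Ciphertext: BUFAU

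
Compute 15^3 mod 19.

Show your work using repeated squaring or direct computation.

Step 1: Compute 15^3 mod 19 step by step, reducing modulo 19 at each step.
  15^1 mod 19 = 15
  15^2 mod 19 = (15 * 15) mod 19 = 16
  15^3 mod 19 = (16 * 15) mod 19 = 12
Step 2: Result = 12.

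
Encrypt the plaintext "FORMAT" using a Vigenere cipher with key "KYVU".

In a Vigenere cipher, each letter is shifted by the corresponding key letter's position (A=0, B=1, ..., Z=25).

Step 1: Repeat key to match plaintext length:
  Plaintext: FORMAT
  Key:       KYVUKY
Step 2: Encrypt each letter:
  F(5) + K(10) = (5+10) mod 26 = 15 = P
  O(14) + Y(24) = (14+24) mod 26 = 12 = M
  R(17) + V(21) = (17+21) mod 26 = 12 = M
  M(12) + U(20) = (12+20) mod 26 = 6 = G
  A(0) + K(10) = (0+10) mod 26 = 10 = K
  T(19) + Y(24) = (19+24) mod 26 = 17 = R
Ciphertext: PMMGKR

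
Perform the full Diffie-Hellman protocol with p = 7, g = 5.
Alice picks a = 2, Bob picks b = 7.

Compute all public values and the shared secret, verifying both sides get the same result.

Step 1: A = g^a mod p = 5^2 mod 7 = 4.
Step 2: B = g^b mod p = 5^7 mod 7 = 5.
Step 3: Alice computes s = B^a mod p = 5^2 mod 7 = 4.
Step 4: Bob computes s = A^b mod p = 4^7 mod 7 = 4.
Both sides agree: shared secret = 4.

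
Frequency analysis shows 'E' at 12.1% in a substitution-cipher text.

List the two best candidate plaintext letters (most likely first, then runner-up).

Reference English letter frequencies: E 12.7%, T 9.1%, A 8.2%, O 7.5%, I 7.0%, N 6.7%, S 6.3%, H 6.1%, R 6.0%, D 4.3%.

Step 1: Observed frequency of 'E' is 12.1%.
Step 2: Compute distances to each reference frequency and sort:
  E (12.7%): difference = 0.6% <-- BEST
  T (9.1%): difference = 3.0% <-- RUNNER-UP
  A (8.2%): difference = 3.9%
  O (7.5%): difference = 4.6%
  I (7.0%): difference = 5.1%
Step 3: Most likely is 'E' (12.7%, diff 0.6%); second most likely is 'T' (9.1%, diff 3.0%).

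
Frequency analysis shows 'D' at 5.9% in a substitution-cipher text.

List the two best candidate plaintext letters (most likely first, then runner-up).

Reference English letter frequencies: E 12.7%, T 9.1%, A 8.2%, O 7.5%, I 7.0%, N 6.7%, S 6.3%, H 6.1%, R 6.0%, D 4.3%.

Step 1: Observed frequency of 'D' is 5.9%.
Step 2: Compute distances to each reference frequency and sort:
  R (6.0%): difference = 0.1% <-- BEST
  H (6.1%): difference = 0.2% <-- RUNNER-UP
  S (6.3%): difference = 0.4%
  N (6.7%): difference = 0.8%
  I (7.0%): difference = 1.1%
Step 3: Most likely is 'R' (6.0%, diff 0.1%); second most likely is 'H' (6.1%, diff 0.2%).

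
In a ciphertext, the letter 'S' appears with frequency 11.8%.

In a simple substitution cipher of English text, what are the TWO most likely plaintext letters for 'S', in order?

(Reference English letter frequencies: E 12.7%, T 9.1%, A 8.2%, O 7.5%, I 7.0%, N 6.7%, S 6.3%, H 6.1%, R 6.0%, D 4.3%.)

Step 1: Observed frequency of 'S' is 11.8%.
Step 2: Compute distances to each reference frequency and sort:
  E (12.7%): difference = 0.9% <-- BEST
  T (9.1%): difference = 2.7% <-- RUNNER-UP
  A (8.2%): difference = 3.6%
  O (7.5%): difference = 4.3%
  I (7.0%): difference = 4.8%
Step 3: Most likely is 'E' (12.7%, diff 0.9%); second most likely is 'T' (9.1%, diff 2.7%).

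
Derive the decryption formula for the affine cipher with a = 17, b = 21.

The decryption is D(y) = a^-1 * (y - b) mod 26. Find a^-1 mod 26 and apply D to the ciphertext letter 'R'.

Step 1: Find a^-1, the modular inverse of 17 mod 26.
Step 2: We need 17 * a^-1 = 1 (mod 26).
Step 3: 17 * 23 = 391 = 15 * 26 + 1, so a^-1 = 23.
Step 4: D(y) = 23(y - 21) mod 26.
Step 5: Apply to 'R' (y = 17): D(17) = 23 * (17 - 21) mod 26 = 23 * -4 mod 26 = 12 -> 'M'.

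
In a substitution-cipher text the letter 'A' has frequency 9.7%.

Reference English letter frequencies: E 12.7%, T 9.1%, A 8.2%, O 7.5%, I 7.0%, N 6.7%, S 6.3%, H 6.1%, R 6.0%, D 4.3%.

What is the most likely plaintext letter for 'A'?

Step 1: The observed frequency is 9.7%.
Step 2: Compare with English frequencies:
  E: 12.7% (difference: 3.0%)
  T: 9.1% (difference: 0.6%) <-- closest
  A: 8.2% (difference: 1.5%)
  O: 7.5% (difference: 2.2%)
  I: 7.0% (difference: 2.7%)
  N: 6.7% (difference: 3.0%)
  S: 6.3% (difference: 3.4%)
  H: 6.1% (difference: 3.6%)
  R: 6.0% (difference: 3.7%)
  D: 4.3% (difference: 5.4%)
Step 3: 'A' most likely represents 'T' (frequency 9.1%).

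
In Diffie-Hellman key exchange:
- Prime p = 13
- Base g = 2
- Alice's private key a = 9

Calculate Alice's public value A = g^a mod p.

Step 1: A = g^a mod p = 2^9 mod 13.
  2^1 mod 13 = 2
  2^2 mod 13 = (2 * 2) mod 13 = 4
  2^3 mod 13 = (4 * 2) mod 13 = 8
  2^4 mod 13 = (8 * 2) mod 13 = 3
  2^5 mod 13 = (3 * 2) mod 13 = 6
  2^6 mod 13 = (6 * 2) mod 13 = 12
  2^7 mod 13 = (12 * 2) mod 13 = 11
  2^8 mod 13 = (11 * 2) mod 13 = 9
  2^9 mod 13 = (9 * 2) mod 13 = 5
Result: A = 5.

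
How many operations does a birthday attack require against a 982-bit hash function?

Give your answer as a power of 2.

Step 1: The birthday paradox gives collision probability ~50% after sqrt(2^n) = 2^(n/2) hashes.
Step 2: For 982-bit output: 2^(982/2) = 2^491.
Step 3: Approximately 2^491 hash computations needed.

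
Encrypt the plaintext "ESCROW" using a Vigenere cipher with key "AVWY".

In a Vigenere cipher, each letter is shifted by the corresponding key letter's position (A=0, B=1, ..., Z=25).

Step 1: Repeat key to match plaintext length:
  Plaintext: ESCROW
  Key:       AVWYAV
Step 2: Encrypt each letter:
  E(4) + A(0) = (4+0) mod 26 = 4 = E
  S(18) + V(21) = (18+21) mod 26 = 13 = N
  C(2) + W(22) = (2+22) mod 26 = 24 = Y
  R(17) + Y(24) = (17+24) mod 26 = 15 = P
  O(14) + A(0) = (14+0) mod 26 = 14 = O
  W(22) + V(21) = (22+21) mod 26 = 17 = R
Ciphertext: ENYPOR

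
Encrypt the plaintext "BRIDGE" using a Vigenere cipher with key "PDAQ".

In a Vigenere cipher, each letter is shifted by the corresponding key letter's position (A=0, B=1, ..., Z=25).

Step 1: Repeat key to match plaintext length:
  Plaintext: BRIDGE
  Key:       PDAQPD
Step 2: Encrypt each letter:
  B(1) + P(15) = (1+15) mod 26 = 16 = Q
  R(17) + D(3) = (17+3) mod 26 = 20 = U
  I(8) + A(0) = (8+0) mod 26 = 8 = I
  D(3) + Q(16) = (3+16) mod 26 = 19 = T
  G(6) + P(15) = (6+15) mod 26 = 21 = V
  E(4) + D(3) = (4+3) mod 26 = 7 = H
Ciphertext: QUITVH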